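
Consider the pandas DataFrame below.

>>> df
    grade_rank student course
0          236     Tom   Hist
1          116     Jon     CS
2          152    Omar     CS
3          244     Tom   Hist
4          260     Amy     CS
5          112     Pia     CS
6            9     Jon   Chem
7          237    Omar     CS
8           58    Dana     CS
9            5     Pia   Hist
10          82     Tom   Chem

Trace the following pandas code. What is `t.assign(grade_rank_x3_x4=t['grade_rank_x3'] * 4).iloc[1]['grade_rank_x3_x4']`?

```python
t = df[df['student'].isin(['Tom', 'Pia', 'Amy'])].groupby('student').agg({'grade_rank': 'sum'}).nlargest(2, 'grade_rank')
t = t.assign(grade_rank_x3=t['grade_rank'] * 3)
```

filter rows where student in ['Tom', 'Pia', 'Amy']:
    grade_rank student course
0          236     Tom   Hist
3          244     Tom   Hist
4          260     Amy     CS
5          112     Pia     CS
9            5     Pia   Hist
10          82     Tom   Chem
group by student, sum of grade_rank:
         grade_rank
student            
Amy             260
Pia             117
Tom             562
take 2 rows with largest grade_rank:
         grade_rank
student            
Tom             562
Amy             260
add column grade_rank_x3 = t['grade_rank'] * 3:
         grade_rank  grade_rank_x3
student                           
Tom             562           1686
Amy             260            780
add column grade_rank_x3_x4 = t['grade_rank_x3'] * 4:
         grade_rank  grade_rank_x3  grade_rank_x3_x4
student                                             
Tom             562           1686              6744
Amy             260            780              3120
The value at position 1, column 'grade_rank_x3_x4' is 3120.

3120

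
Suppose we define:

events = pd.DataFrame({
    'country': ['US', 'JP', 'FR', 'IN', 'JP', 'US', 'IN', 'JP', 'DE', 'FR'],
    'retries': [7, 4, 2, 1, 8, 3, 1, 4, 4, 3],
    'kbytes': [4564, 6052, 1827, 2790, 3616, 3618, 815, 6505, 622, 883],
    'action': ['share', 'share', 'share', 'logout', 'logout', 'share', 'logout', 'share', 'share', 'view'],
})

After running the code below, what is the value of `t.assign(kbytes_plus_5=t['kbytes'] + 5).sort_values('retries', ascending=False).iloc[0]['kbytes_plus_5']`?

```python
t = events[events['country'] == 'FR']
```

filter rows where country == 'FR':
  country  retries  kbytes action
2      FR        2    1827  share
9      FR        3     883   view
add column kbytes_plus_5 = t['kbytes'] + 5:
  country  retries  kbytes action  kbytes_plus_5
2      FR        2    1827  share           1832
9      FR        3     883   view            888
sort by retries descending:
  country  retries  kbytes action  kbytes_plus_5
9      FR        3     883   view            888
2      FR        2    1827  share           1832

888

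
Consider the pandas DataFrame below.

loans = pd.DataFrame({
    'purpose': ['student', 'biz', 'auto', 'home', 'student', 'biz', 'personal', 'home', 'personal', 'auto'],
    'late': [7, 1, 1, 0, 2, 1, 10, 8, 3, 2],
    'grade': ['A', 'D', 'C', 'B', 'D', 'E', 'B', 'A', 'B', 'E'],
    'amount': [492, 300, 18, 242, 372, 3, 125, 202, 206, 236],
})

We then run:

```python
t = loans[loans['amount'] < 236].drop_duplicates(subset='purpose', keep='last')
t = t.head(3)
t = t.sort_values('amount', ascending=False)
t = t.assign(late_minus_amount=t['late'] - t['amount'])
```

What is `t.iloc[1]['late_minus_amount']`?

filter rows where amount < 236:
    purpose  late grade  amount
2      auto     1     C      18
5       biz     1     E       3
6  personal    10     B     125
7      home     8     A     202
8  personal     3     B     206
drop duplicate purpose (keep=last):
    purpose  late grade  amount
2      auto     1     C      18
5       biz     1     E       3
7      home     8     A     202
8  personal     3     B     206
take first 3 rows:
  purpose  late grade  amount
2    auto     1     C      18
5     biz     1     E       3
7    home     8     A     202
sort by amount descending:
  purpose  late grade  amount
7    home     8     A     202
2    auto     1     C      18
5     biz     1     E       3
add column late_minus_amount = t['late'] - t['amount']:
  purpose  late grade  amount  late_minus_amount
7    home     8     A     202               -194
2    auto     1     C      18                -17
5     biz     1     E       3                 -2
Then the value at position 1, column 'late_minus_amount': -17

-17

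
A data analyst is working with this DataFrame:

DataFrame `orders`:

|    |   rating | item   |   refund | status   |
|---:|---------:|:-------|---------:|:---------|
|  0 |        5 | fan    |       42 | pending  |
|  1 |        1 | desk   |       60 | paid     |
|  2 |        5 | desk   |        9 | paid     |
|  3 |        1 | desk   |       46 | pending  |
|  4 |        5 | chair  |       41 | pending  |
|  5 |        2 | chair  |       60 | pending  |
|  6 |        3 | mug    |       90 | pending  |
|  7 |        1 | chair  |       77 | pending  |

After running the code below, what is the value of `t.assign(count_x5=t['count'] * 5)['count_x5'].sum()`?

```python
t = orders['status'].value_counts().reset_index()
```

value_counts of status:
status
pending    6
paid       2
Name: count, dtype: int64
reset_index():
    status  count
0  pending      6
1     paid      2
add column count_x5 = t['count'] * 5:
    status  count  count_x5
0  pending      6        30
1     paid      2        10
Hence 40.

40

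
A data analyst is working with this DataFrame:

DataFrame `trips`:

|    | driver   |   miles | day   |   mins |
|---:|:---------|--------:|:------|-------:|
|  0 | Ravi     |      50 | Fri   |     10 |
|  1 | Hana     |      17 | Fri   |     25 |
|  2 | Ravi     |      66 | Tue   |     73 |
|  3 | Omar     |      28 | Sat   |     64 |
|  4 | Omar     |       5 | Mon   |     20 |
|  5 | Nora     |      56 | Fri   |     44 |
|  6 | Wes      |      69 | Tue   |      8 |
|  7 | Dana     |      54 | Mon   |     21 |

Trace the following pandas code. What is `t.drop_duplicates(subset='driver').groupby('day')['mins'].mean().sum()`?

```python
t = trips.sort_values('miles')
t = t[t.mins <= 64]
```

54.8333333333

sort by miles:
  driver  miles  day  mins
4   Omar      5  Mon    20
1   Hana     17  Fri    25
3   Omar     28  Sat    64
0   Ravi     50  Fri    10
7   Dana     54  Mon    21
5   Nora     56  Fri    44
2   Ravi     66  Tue    73
6    Wes     69  Tue     8
filter rows where mins <= 64:
  driver  miles  day  mins
4   Omar      5  Mon    20
1   Hana     17  Fri    25
3   Omar     28  Sat    64
0   Ravi     50  Fri    10
7   Dana     54  Mon    21
5   Nora     56  Fri    44
6    Wes     69  Tue     8
drop duplicate driver (keep=first):
  driver  miles  day  mins
4   Omar      5  Mon    20
1   Hana     17  Fri    25
0   Ravi     50  Fri    10
7   Dana     54  Mon    21
5   Nora     56  Fri    44
6    Wes     69  Tue     8
group by day, mean of mins:
day
Fri    26.333333
Mon    20.500000
Tue     8.000000
Name: mins, dtype: float64
The sum of the resulting series is 54.8333333333.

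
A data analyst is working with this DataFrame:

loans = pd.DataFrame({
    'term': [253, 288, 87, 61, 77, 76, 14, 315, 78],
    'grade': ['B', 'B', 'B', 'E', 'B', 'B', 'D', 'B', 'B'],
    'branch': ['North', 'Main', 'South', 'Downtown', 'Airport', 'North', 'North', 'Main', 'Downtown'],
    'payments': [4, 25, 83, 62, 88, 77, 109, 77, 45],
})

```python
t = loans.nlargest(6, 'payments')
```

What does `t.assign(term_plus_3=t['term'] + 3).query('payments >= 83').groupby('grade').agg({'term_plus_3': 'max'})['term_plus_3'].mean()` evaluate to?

take 6 rows with largest payments:
   term grade    branch  payments
6    14     D     North       109
4    77     B   Airport        88
2    87     B     South        83
5    76     B     North        77
7   315     B      Main        77
3    61     E  Downtown        62
add column term_plus_3 = t['term'] + 3:
   term grade    branch  payments  term_plus_3
6    14     D     North       109           17
4    77     B   Airport        88           80
2    87     B     South        83           90
5    76     B     North        77           79
7   315     B      Main        77          318
3    61     E  Downtown        62           64
filter rows where payments >= 83:
   term grade   branch  payments  term_plus_3
6    14     D    North       109           17
4    77     B  Airport        88           80
2    87     B    South        83           90
group by grade, max of term_plus_3:
       term_plus_3
grade             
B               90
D               17
Taking the mean of column 'term_plus_3' gives 53.5.

53.5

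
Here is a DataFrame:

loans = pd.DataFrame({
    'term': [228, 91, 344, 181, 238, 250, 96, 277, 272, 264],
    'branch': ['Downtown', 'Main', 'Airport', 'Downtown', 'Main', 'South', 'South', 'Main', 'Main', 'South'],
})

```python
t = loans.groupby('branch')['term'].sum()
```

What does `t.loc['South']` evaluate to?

610

group by branch, sum of term:
branch
Airport     344
Downtown    409
Main        878
South       610
Name: term, dtype: int64
Hence 610.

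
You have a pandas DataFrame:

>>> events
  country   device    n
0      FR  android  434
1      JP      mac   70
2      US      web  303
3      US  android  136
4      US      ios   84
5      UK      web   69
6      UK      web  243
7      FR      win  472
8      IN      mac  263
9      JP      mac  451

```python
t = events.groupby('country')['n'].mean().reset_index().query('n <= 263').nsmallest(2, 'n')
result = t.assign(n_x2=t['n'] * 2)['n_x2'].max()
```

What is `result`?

348.666666667

group by country, mean of n:
country
FR    453.000000
IN    263.000000
JP    260.500000
UK    156.000000
US    174.333333
Name: n, dtype: float64
reset_index():
  country           n
0      FR  453.000000
1      IN  263.000000
2      JP  260.500000
3      UK  156.000000
4      US  174.333333
filter rows where n <= 263:
  country           n
1      IN  263.000000
2      JP  260.500000
3      UK  156.000000
4      US  174.333333
take 2 rows with smallest n:
  country           n
3      UK  156.000000
4      US  174.333333
add column n_x2 = t['n'] * 2:
  country           n        n_x2
3      UK  156.000000  312.000000
4      US  174.333333  348.666667
Finally, max of column 'n_x2' = 348.666666667.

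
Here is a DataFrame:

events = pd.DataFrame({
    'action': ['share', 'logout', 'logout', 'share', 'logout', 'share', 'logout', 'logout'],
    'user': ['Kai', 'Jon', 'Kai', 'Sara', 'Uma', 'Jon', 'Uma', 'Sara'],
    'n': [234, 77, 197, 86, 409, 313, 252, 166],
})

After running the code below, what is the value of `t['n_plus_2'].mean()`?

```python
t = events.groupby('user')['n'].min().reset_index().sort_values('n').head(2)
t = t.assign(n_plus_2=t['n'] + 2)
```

83.5

group by user, min of n:
user
Jon      77
Kai     197
Sara     86
Uma     252
Name: n, dtype: int64
reset_index():
   user    n
0   Jon   77
1   Kai  197
2  Sara   86
3   Uma  252
sort by n:
   user    n
0   Jon   77
2  Sara   86
1   Kai  197
3   Uma  252
take first 2 rows:
   user   n
0   Jon  77
2  Sara  86
add column n_plus_2 = t['n'] + 2:
   user   n  n_plus_2
0   Jon  77        79
2  Sara  86        88
Finally, mean of column 'n_plus_2' = 83.5.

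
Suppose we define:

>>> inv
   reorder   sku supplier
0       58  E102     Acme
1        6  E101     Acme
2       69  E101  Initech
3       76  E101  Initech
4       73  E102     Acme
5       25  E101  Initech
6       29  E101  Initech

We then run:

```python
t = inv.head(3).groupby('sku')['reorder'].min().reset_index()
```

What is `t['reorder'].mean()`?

32.0

take first 3 rows:
   reorder   sku supplier
0       58  E102     Acme
1        6  E101     Acme
2       69  E101  Initech
group by sku, min of reorder:
sku
E101     6
E102    58
Name: reorder, dtype: int64
reset_index():
    sku  reorder
0  E101        6
1  E102       58
Reading off the mean of column 'reorder', we get 32.0.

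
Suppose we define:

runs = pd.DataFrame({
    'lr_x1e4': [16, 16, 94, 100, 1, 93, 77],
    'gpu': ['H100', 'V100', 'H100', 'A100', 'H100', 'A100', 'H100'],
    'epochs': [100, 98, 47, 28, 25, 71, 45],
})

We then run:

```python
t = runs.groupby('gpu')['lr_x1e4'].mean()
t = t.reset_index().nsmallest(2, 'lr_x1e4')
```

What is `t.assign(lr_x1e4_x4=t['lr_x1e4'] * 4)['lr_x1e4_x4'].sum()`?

group by gpu, mean of lr_x1e4:
gpu
A100    96.5
H100    47.0
V100    16.0
Name: lr_x1e4, dtype: float64
reset_index():
    gpu  lr_x1e4
0  A100     96.5
1  H100     47.0
2  V100     16.0
take 2 rows with smallest lr_x1e4:
    gpu  lr_x1e4
2  V100     16.0
1  H100     47.0
add column lr_x1e4_x4 = t['lr_x1e4'] * 4:
    gpu  lr_x1e4  lr_x1e4_x4
2  V100     16.0        64.0
1  H100     47.0       188.0
Reading off the sum of column 'lr_x1e4_x4', we get 252.0.

252.0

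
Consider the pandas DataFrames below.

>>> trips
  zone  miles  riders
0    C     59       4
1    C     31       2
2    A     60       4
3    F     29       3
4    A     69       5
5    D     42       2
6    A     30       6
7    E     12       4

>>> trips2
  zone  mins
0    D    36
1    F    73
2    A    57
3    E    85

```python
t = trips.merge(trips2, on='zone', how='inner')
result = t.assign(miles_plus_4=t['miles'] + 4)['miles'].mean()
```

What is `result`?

40.3333333333

merge on 'zone' (how='inner') → 6 rows:
  zone  miles  riders  mins
0    A     60       4    57
1    F     29       3    73
2    A     69       5    57
3    D     42       2    36
4    A     30       6    57
5    E     12       4    85
add column miles_plus_4 = t['miles'] + 4:
  zone  miles  riders  mins  miles_plus_4
0    A     60       4    57            64
1    F     29       3    73            33
2    A     69       5    57            73
3    D     42       2    36            46
4    A     30       6    57            34
5    E     12       4    85            16
Taking the mean of column 'miles' gives 40.3333333333.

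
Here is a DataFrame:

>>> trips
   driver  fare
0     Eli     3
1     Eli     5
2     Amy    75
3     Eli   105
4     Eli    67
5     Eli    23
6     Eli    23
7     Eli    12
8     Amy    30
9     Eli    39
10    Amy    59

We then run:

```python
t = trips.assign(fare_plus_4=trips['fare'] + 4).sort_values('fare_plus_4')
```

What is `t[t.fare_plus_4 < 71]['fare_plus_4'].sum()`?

add column fare_plus_4 = trips['fare'] + 4:
   driver  fare  fare_plus_4
0     Eli     3            7
1     Eli     5            9
2     Amy    75           79
3     Eli   105          109
4     Eli    67           71
5     Eli    23           27
6     Eli    23           27
7     Eli    12           16
8     Amy    30           34
9     Eli    39           43
10    Amy    59           63
sort by fare_plus_4:
   driver  fare  fare_plus_4
0     Eli     3            7
1     Eli     5            9
7     Eli    12           16
5     Eli    23           27
6     Eli    23           27
8     Amy    30           34
9     Eli    39           43
10    Amy    59           63
4     Eli    67           71
2     Amy    75           79
3     Eli   105          109
filter rows where fare_plus_4 < 71:
   driver  fare  fare_plus_4
0     Eli     3            7
1     Eli     5            9
7     Eli    12           16
5     Eli    23           27
6     Eli    23           27
8     Amy    30           34
9     Eli    39           43
10    Amy    59           63

226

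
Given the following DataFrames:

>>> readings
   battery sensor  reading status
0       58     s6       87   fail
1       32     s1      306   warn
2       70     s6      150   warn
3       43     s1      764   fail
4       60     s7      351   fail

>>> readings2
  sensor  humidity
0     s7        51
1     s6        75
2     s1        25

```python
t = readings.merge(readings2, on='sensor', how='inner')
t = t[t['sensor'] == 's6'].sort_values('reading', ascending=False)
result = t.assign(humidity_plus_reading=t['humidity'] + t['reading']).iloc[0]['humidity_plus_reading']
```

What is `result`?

merge on 'sensor' (how='inner') → 5 rows:
   battery sensor  reading status  humidity
0       58     s6       87   fail        75
1       32     s1      306   warn        25
2       70     s6      150   warn        75
3       43     s1      764   fail        25
4       60     s7      351   fail        51
filter rows where sensor == 's6':
   battery sensor  reading status  humidity
0       58     s6       87   fail        75
2       70     s6      150   warn        75
sort by reading descending:
   battery sensor  reading status  humidity
2       70     s6      150   warn        75
0       58     s6       87   fail        75
add column humidity_plus_reading = t['humidity'] + t['reading']:
   battery sensor  reading status  humidity  humidity_plus_reading
2       70     s6      150   warn        75                    225
0       58     s6       87   fail        75                    162
Reading off the value at position 0, column 'humidity_plus_reading', we get 225.

225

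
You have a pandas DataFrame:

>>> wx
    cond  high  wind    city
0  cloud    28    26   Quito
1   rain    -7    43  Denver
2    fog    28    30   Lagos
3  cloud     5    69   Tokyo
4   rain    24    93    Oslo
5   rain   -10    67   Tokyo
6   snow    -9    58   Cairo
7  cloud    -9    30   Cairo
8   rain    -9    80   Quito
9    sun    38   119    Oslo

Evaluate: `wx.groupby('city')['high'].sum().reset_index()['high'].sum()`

group by city, sum of high:
city
Cairo    -18
Denver    -7
Lagos     28
Oslo      62
Quito     19
Tokyo     -5
Name: high, dtype: int64
reset_index():
     city  high
0   Cairo   -18
1  Denver    -7
2   Lagos    28
3    Oslo    62
4   Quito    19
5   Tokyo    -5
Then the sum of column 'high': 79

79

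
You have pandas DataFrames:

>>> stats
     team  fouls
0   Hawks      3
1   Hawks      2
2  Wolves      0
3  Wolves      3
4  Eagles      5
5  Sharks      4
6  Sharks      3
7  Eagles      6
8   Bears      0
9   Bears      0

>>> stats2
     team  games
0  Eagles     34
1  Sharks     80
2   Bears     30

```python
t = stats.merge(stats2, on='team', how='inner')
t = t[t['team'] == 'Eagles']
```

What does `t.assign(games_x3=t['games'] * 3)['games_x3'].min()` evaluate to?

merge on 'team' (how='inner') → 6 rows:
     team  fouls  games
0  Eagles      5     34
1  Sharks      4     80
2  Sharks      3     80
3  Eagles      6     34
4   Bears      0     30
5   Bears      0     30
filter rows where team == 'Eagles':
     team  fouls  games
0  Eagles      5     34
3  Eagles      6     34
add column games_x3 = t['games'] * 3:
     team  fouls  games  games_x3
0  Eagles      5     34       102
3  Eagles      6     34       102

102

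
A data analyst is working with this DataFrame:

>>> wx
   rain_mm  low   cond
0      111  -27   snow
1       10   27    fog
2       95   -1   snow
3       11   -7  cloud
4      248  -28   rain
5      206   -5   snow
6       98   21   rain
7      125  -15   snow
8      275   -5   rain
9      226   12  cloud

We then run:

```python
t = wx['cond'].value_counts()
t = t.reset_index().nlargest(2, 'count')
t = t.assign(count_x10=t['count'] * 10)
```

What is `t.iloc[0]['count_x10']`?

value_counts of cond:
cond
snow     4
rain     3
cloud    2
fog      1
Name: count, dtype: int64
reset_index():
    cond  count
0   snow      4
1   rain      3
2  cloud      2
3    fog      1
take 2 rows with largest count:
   cond  count
0  snow      4
1  rain      3
add column count_x10 = t['count'] * 10:
   cond  count  count_x10
0  snow      4         40
1  rain      3         30
Taking the value at position 0, column 'count_x10' gives 40.

40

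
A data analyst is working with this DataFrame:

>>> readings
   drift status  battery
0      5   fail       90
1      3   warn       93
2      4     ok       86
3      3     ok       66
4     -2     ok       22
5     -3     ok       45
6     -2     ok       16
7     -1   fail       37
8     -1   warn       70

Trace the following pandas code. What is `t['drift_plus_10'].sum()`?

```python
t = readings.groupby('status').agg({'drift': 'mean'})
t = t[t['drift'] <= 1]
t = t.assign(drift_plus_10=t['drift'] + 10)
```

group by status, mean of drift:
        drift
status       
fail      2.0
ok        0.0
warn      1.0
filter rows where drift <= 1:
        drift
status       
ok        0.0
warn      1.0
add column drift_plus_10 = t['drift'] + 10:
        drift  drift_plus_10
status                      
ok        0.0           10.0
warn      1.0           11.0

21.0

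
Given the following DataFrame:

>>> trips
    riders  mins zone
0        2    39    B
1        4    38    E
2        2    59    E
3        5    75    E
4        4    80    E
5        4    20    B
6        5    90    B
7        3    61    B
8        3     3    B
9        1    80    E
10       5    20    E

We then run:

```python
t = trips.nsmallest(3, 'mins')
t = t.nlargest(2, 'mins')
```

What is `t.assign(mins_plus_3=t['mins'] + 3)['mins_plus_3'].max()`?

take 3 rows with smallest mins:
    riders  mins zone
8        3     3    B
5        4    20    B
10       5    20    E
take 2 rows with largest mins:
    riders  mins zone
5        4    20    B
10       5    20    E
add column mins_plus_3 = t['mins'] + 3:
    riders  mins zone  mins_plus_3
5        4    20    B           23
10       5    20    E           23

23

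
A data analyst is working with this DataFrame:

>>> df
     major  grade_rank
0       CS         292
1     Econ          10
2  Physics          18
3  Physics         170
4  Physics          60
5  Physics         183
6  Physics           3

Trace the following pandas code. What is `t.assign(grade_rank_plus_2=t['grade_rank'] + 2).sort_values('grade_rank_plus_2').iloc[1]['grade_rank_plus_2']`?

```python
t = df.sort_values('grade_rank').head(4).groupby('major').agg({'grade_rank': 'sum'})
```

sort by grade_rank:
     major  grade_rank
6  Physics           3
1     Econ          10
2  Physics          18
4  Physics          60
3  Physics         170
5  Physics         183
0       CS         292
take first 4 rows:
     major  grade_rank
6  Physics           3
1     Econ          10
2  Physics          18
4  Physics          60
group by major, sum of grade_rank:
         grade_rank
major              
Econ             10
Physics          81
add column grade_rank_plus_2 = t['grade_rank'] + 2:
         grade_rank  grade_rank_plus_2
major                                 
Econ             10                 12
Physics          81                 83
sort by grade_rank_plus_2:
         grade_rank  grade_rank_plus_2
major                                 
Econ             10                 12
Physics          81                 83
The value at position 1, column 'grade_rank_plus_2' is 83.

83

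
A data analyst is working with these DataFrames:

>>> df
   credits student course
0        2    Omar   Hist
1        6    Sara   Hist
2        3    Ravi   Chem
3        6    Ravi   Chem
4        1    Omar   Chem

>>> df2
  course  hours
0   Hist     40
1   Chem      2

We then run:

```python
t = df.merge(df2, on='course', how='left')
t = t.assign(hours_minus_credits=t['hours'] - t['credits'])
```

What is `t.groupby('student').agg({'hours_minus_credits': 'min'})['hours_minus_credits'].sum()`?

merge on 'course' (how='left') → 5 rows:
   credits student course  hours
0        2    Omar   Hist     40
1        6    Sara   Hist     40
2        3    Ravi   Chem      2
3        6    Ravi   Chem      2
4        1    Omar   Chem      2
add column hours_minus_credits = t['hours'] - t['credits']:
   credits student course  hours  hours_minus_credits
0        2    Omar   Hist     40                   38
1        6    Sara   Hist     40                   34
2        3    Ravi   Chem      2                   -1
3        6    Ravi   Chem      2                   -4
4        1    Omar   Chem      2                    1
group by student, min of hours_minus_credits:
         hours_minus_credits
student                     
Omar                       1
Ravi                      -4
Sara                      34
sum of column 'hours_minus_credits' → 31

31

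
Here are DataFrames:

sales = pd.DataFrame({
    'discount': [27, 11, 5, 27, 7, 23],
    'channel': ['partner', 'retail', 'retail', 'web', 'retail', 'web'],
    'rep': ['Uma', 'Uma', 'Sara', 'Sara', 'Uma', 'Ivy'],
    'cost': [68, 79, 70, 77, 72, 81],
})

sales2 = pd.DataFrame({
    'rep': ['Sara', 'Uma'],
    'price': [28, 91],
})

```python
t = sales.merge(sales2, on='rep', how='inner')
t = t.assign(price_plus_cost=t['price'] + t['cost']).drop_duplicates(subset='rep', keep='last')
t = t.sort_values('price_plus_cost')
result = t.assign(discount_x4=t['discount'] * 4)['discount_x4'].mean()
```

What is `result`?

68.0

merge on 'rep' (how='inner') → 5 rows:
   discount  channel   rep  cost  price
0        27  partner   Uma    68     91
1        11   retail   Uma    79     91
2         5   retail  Sara    70     28
3        27      web  Sara    77     28
4         7   retail   Uma    72     91
add column price_plus_cost = t['price'] + t['cost']:
   discount  channel   rep  cost  price  price_plus_cost
0        27  partner   Uma    68     91              159
1        11   retail   Uma    79     91              170
2         5   retail  Sara    70     28               98
3        27      web  Sara    77     28              105
4         7   retail   Uma    72     91              163
drop duplicate rep (keep=last):
   discount channel   rep  cost  price  price_plus_cost
3        27     web  Sara    77     28              105
4         7  retail   Uma    72     91              163
sort by price_plus_cost:
   discount channel   rep  cost  price  price_plus_cost
3        27     web  Sara    77     28              105
4         7  retail   Uma    72     91              163
add column discount_x4 = t['discount'] * 4:
   discount channel   rep  cost  price  price_plus_cost  discount_x4
3        27     web  Sara    77     28              105          108
4         7  retail   Uma    72     91              163           28
Reading off the mean of column 'discount_x4', we get 68.0.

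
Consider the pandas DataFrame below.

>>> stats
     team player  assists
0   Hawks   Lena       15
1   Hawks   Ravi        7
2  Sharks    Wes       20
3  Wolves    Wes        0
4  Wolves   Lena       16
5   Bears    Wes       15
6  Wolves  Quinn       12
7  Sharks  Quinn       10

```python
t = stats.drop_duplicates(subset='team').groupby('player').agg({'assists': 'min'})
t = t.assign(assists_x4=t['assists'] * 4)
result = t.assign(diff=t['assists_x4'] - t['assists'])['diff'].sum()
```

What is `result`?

45

drop duplicate team (keep=first):
     team player  assists
0   Hawks   Lena       15
2  Sharks    Wes       20
3  Wolves    Wes        0
5   Bears    Wes       15
group by player, min of assists:
        assists
player         
Lena         15
Wes           0
add column assists_x4 = t['assists'] * 4:
        assists  assists_x4
player                     
Lena         15          60
Wes           0           0
add column diff = t['assists_x4'] - t['assists']:
        assists  assists_x4  diff
player                           
Lena         15          60    45
Wes           0           0     0
Reading off the sum of column 'diff', we get 45.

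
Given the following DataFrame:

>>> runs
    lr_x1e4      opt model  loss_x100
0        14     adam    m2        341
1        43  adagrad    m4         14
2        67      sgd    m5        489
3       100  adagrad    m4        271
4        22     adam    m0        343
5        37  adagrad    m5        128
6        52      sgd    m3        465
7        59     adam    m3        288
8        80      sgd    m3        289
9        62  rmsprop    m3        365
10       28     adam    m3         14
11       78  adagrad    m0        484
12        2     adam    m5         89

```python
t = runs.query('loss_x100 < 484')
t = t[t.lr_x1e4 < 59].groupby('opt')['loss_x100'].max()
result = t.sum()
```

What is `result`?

936

filter rows where loss_x100 < 484:
    lr_x1e4      opt model  loss_x100
0        14     adam    m2        341
1        43  adagrad    m4         14
3       100  adagrad    m4        271
4        22     adam    m0        343
5        37  adagrad    m5        128
6        52      sgd    m3        465
7        59     adam    m3        288
8        80      sgd    m3        289
9        62  rmsprop    m3        365
10       28     adam    m3         14
12        2     adam    m5         89
filter rows where lr_x1e4 < 59:
    lr_x1e4      opt model  loss_x100
0        14     adam    m2        341
1        43  adagrad    m4         14
4        22     adam    m0        343
5        37  adagrad    m5        128
6        52      sgd    m3        465
10       28     adam    m3         14
12        2     adam    m5         89
group by opt, max of loss_x100:
opt
adagrad    128
adam       343
sgd        465
Name: loss_x100, dtype: int64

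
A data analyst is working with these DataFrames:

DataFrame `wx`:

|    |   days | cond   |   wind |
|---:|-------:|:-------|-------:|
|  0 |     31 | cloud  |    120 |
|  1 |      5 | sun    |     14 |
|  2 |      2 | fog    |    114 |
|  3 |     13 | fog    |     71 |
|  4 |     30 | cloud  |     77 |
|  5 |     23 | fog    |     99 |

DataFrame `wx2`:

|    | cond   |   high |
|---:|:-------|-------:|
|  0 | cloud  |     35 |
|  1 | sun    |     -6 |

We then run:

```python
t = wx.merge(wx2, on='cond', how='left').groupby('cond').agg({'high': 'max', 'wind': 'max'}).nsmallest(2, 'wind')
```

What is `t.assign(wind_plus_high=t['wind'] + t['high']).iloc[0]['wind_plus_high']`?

merge on 'cond' (how='left') → 6 rows:
   days   cond  wind  high
0    31  cloud   120  35.0
1     5    sun    14  -6.0
2     2    fog   114   NaN
3    13    fog    71   NaN
4    30  cloud    77  35.0
5    23    fog    99   NaN
group by cond: max(high), max(wind):
       high  wind
cond             
cloud  35.0   120
fog     NaN   114
sun    -6.0    14
take 2 rows with smallest wind:
      high  wind
cond            
sun   -6.0    14
fog    NaN   114
add column wind_plus_high = t['wind'] + t['high']:
      high  wind  wind_plus_high
cond                            
sun   -6.0    14             8.0
fog    NaN   114             NaN
Hence 8.0.

8.0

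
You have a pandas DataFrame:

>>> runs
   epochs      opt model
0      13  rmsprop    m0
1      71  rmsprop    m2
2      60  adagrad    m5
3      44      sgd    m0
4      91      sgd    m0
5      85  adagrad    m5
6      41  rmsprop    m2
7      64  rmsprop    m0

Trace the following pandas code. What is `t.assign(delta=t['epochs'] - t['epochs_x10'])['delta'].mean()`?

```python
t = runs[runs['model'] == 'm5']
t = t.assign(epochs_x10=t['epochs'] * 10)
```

-652.5

filter rows where model == 'm5':
   epochs      opt model
2      60  adagrad    m5
5      85  adagrad    m5
add column epochs_x10 = t['epochs'] * 10:
   epochs      opt model  epochs_x10
2      60  adagrad    m5         600
5      85  adagrad    m5         850
add column delta = t['epochs'] - t['epochs_x10']:
   epochs      opt model  epochs_x10  delta
2      60  adagrad    m5         600   -540
5      85  adagrad    m5         850   -765
So mean() = -652.5.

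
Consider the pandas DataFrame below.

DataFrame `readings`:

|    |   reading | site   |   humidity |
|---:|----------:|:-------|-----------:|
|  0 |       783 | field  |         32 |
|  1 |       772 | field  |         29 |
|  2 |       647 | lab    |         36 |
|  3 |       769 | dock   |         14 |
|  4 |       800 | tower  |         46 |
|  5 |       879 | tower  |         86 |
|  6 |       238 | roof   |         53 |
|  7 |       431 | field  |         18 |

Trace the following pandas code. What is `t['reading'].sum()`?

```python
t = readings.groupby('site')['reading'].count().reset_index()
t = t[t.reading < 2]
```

group by site, count of reading:
site
dock     1
field    3
lab      1
roof     1
tower    2
Name: reading, dtype: int64
reset_index():
    site  reading
0   dock        1
1  field        3
2    lab        1
3   roof        1
4  tower        2
filter rows where reading < 2:
   site  reading
0  dock        1
2   lab        1
3  roof        1
Reading off the sum of column 'reading', we get 3.

3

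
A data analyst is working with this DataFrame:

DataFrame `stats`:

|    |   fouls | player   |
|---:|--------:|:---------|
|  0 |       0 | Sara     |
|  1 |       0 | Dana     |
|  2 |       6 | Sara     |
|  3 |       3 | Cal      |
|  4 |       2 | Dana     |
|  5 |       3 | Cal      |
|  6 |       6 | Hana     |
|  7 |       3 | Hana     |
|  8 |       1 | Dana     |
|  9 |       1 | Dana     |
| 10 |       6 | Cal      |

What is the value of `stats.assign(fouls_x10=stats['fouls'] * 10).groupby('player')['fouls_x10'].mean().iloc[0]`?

40.0

add column fouls_x10 = stats['fouls'] * 10:
    fouls player  fouls_x10
0       0   Sara          0
1       0   Dana          0
2       6   Sara         60
3       3    Cal         30
4       2   Dana         20
5       3    Cal         30
6       6   Hana         60
7       3   Hana         30
8       1   Dana         10
9       1   Dana         10
10      6    Cal         60
group by player, mean of fouls_x10:
player
Cal     40.0
Dana    10.0
Hana    45.0
Sara    30.0
Name: fouls_x10, dtype: float64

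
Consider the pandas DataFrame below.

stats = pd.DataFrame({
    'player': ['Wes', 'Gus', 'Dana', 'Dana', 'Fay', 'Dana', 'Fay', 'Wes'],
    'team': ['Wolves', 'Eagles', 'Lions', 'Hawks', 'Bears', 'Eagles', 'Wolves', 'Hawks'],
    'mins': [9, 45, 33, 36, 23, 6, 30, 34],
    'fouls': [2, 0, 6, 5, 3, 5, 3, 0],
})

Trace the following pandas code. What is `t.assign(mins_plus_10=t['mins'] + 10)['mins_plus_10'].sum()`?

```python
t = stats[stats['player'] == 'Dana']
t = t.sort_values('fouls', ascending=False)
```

105

filter rows where player == 'Dana':
  player    team  mins  fouls
2   Dana   Lions    33      6
3   Dana   Hawks    36      5
5   Dana  Eagles     6      5
sort by fouls descending:
  player    team  mins  fouls
2   Dana   Lions    33      6
3   Dana   Hawks    36      5
5   Dana  Eagles     6      5
add column mins_plus_10 = t['mins'] + 10:
  player    team  mins  fouls  mins_plus_10
2   Dana   Lions    33      6            43
3   Dana   Hawks    36      5            46
5   Dana  Eagles     6      5            16
Then the sum of column 'mins_plus_10': 105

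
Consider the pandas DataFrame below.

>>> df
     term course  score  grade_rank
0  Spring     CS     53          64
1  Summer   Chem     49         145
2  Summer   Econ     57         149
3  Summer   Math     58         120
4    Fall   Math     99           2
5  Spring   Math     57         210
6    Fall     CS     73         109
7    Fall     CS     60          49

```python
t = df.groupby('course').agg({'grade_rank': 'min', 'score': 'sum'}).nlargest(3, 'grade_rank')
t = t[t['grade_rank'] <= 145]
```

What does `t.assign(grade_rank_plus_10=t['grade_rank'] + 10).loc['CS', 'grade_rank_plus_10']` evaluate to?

group by course: min(grade_rank), sum(score):
        grade_rank  score
course                   
CS              49    186
Chem           145     49
Econ           149     57
Math             2    214
take 3 rows with largest grade_rank:
        grade_rank  score
course                   
Econ           149     57
Chem           145     49
CS              49    186
filter rows where grade_rank <= 145:
        grade_rank  score
course                   
Chem           145     49
CS              49    186
add column grade_rank_plus_10 = t['grade_rank'] + 10:
        grade_rank  score  grade_rank_plus_10
course                                       
Chem           145     49                 155
CS              49    186                  59
Reading off the value at row 'CS', column 'grade_rank_plus_10', we get 59.

59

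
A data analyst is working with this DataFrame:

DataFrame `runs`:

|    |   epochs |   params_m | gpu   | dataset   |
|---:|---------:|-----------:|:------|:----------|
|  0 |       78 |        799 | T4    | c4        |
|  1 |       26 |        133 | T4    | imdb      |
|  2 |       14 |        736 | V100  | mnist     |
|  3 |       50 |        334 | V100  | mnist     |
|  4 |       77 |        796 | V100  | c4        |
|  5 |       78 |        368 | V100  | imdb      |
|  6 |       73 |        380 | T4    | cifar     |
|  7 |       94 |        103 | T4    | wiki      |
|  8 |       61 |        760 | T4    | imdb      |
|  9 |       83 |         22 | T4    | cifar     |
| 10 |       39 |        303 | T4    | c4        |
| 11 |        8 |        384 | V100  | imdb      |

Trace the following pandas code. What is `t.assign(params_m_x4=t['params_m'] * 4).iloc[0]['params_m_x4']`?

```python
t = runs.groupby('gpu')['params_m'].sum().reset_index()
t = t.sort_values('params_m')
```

group by gpu, sum of params_m:
gpu
T4      2500
V100    2618
Name: params_m, dtype: int64
reset_index():
    gpu  params_m
0    T4      2500
1  V100      2618
sort by params_m:
    gpu  params_m
0    T4      2500
1  V100      2618
add column params_m_x4 = t['params_m'] * 4:
    gpu  params_m  params_m_x4
0    T4      2500        10000
1  V100      2618        10472
Then the value at position 0, column 'params_m_x4': 10000

10000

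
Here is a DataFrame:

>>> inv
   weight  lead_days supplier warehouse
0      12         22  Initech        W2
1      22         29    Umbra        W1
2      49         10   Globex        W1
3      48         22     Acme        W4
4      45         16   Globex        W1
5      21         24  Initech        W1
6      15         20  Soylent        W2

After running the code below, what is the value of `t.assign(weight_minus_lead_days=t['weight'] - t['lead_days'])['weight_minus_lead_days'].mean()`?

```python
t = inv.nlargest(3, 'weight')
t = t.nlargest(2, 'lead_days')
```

27.5

take 3 rows with largest weight:
   weight  lead_days supplier warehouse
2      49         10   Globex        W1
3      48         22     Acme        W4
4      45         16   Globex        W1
take 2 rows with largest lead_days:
   weight  lead_days supplier warehouse
3      48         22     Acme        W4
4      45         16   Globex        W1
add column weight_minus_lead_days = t['weight'] - t['lead_days']:
   weight  lead_days supplier warehouse  weight_minus_lead_days
3      48         22     Acme        W4                      26
4      45         16   Globex        W1                      29
The mean of column 'weight_minus_lead_days' is 27.5.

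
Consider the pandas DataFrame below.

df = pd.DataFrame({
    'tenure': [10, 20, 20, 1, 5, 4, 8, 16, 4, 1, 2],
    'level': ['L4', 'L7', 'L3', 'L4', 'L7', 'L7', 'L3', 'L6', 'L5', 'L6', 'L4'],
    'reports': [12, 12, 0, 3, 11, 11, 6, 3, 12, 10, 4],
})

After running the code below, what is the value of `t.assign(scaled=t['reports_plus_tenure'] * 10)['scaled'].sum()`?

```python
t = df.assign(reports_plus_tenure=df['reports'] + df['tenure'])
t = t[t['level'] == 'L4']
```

add column reports_plus_tenure = df['reports'] + df['tenure']:
    tenure level  reports  reports_plus_tenure
0       10    L4       12                   22
1       20    L7       12                   32
2       20    L3        0                   20
3        1    L4        3                    4
4        5    L7       11                   16
5        4    L7       11                   15
6        8    L3        6                   14
7       16    L6        3                   19
8        4    L5       12                   16
9        1    L6       10                   11
10       2    L4        4                    6
filter rows where level == 'L4':
    tenure level  reports  reports_plus_tenure
0       10    L4       12                   22
3        1    L4        3                    4
10       2    L4        4                    6
add column scaled = t['reports_plus_tenure'] * 10:
    tenure level  reports  reports_plus_tenure  scaled
0       10    L4       12                   22     220
3        1    L4        3                    4      40
10       2    L4        4                    6      60

320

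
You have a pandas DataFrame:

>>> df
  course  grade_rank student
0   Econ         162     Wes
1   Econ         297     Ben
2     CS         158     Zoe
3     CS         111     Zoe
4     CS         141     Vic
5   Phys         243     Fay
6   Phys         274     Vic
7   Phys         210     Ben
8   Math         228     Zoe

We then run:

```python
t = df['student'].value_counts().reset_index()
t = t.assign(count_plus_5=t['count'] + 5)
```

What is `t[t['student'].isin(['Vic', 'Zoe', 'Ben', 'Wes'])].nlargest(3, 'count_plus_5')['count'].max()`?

3

value_counts of student:
student
Zoe    3
Ben    2
Vic    2
Wes    1
Fay    1
Name: count, dtype: int64
reset_index():
  student  count
0     Zoe      3
1     Ben      2
2     Vic      2
3     Wes      1
4     Fay      1
add column count_plus_5 = t['count'] + 5:
  student  count  count_plus_5
0     Zoe      3             8
1     Ben      2             7
2     Vic      2             7
3     Wes      1             6
4     Fay      1             6
filter rows where student in ['Vic', 'Zoe', 'Ben', 'Wes']:
  student  count  count_plus_5
0     Zoe      3             8
1     Ben      2             7
2     Vic      2             7
3     Wes      1             6
take 3 rows with largest count_plus_5:
  student  count  count_plus_5
0     Zoe      3             8
1     Ben      2             7
2     Vic      2             7
Hence 3.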